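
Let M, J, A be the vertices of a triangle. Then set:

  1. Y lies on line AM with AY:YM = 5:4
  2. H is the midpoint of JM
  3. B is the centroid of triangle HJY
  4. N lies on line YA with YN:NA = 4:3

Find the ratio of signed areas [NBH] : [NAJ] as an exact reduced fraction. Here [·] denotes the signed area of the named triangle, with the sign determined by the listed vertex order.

Assign M = (0, 0), J = (1, 0), A = (0, 1) — the answer is frame-independent, so this choice is without loss of generality.
1. Y lies on line AM with AY:YM = 5:4 ⇒ Y = (0, 4/9)
2. H is the midpoint of JM ⇒ H = (1/2, 0)
3. B is the centroid of triangle HJY ⇒ B = (1/2, 4/27)
4. N lies on line YA with YN:NA = 4:3 ⇒ N = (0, 16/21)
2·[NBH] = -2/27, 2·[NAJ] = -5/21
[NBH]:[NAJ] = -2/27:-5/21 = 14/45

[NBH]:[NAJ] = 14/45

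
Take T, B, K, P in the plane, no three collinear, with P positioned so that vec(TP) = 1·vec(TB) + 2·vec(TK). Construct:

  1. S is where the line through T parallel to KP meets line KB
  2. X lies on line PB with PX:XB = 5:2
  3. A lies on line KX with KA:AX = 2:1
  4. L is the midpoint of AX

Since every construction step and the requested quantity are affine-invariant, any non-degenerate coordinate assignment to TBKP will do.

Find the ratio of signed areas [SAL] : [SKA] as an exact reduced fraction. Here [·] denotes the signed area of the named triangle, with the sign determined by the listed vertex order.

[SAL]:[SKA] = 1/4

Assign T = (0, 0), B = (1, 0), K = (0, 1), P = (1, 2) — the answer is frame-independent, so this choice is without loss of generality.
1. S is where the line through T parallel to KP meets line KB ⇒ S = (1/2, 1/2)
2. X lies on line PB with PX:XB = 5:2 ⇒ X = (1, 4/7)
3. A lies on line KX with KA:AX = 2:1 ⇒ A = (2/3, 5/7)
4. L is the midpoint of AX ⇒ L = (5/6, 9/14)
2·[SAL] = -1/21, 2·[SKA] = -4/21
[SAL]:[SKA] = -1/21:-4/21 = 1/4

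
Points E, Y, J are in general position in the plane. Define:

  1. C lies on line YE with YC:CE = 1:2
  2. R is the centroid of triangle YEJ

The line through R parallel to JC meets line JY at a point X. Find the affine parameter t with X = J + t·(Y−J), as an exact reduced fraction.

Choose coordinates E = (0, 0), Y = (1, 0), J = (0, 1).
1. C lies on line YE with YC:CE = 1:2 ⇒ C = (2/3, 0)
2. R is the centroid of triangle YEJ ⇒ R = (1/3, 1/3)
through R parallel to JC: direction (2/3, -1); meets JY at X = (-1/3, 4/3)
X = J + t·(Y−J) with t = -1/3

t = -1/3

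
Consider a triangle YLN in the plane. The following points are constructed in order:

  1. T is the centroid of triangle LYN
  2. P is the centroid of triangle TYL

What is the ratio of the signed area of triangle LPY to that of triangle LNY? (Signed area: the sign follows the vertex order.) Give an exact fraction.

Work in coordinates with Y = (0, 0), L = (1, 0), N = (0, 1).
1. T is the centroid of triangle LYN ⇒ T = (1/3, 1/3)
2. P is the centroid of triangle TYL ⇒ P = (4/9, 1/9)
2·[LPY] = 1/9, 2·[LNY] = 1
[LPY]:[LNY] = 1/9:1 = 1/9

[LPY]:[LNY] = 1/9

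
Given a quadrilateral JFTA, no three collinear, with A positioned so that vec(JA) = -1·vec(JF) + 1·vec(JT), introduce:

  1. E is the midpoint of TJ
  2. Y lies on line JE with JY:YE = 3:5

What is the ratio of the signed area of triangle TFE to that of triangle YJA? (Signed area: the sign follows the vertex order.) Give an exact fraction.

[TFE]:[YJA] = 8/3

Work in coordinates with J = (0, 0), F = (1, 0), T = (0, 1), A = (-1, 1).
1. E is the midpoint of TJ ⇒ E = (0, 1/2)
2. Y lies on line JE with JY:YE = 3:5 ⇒ Y = (0, 3/16)
2·[TFE] = -1/2, 2·[YJA] = -3/16
[TFE]:[YJA] = -1/2:-3/16 = 8/3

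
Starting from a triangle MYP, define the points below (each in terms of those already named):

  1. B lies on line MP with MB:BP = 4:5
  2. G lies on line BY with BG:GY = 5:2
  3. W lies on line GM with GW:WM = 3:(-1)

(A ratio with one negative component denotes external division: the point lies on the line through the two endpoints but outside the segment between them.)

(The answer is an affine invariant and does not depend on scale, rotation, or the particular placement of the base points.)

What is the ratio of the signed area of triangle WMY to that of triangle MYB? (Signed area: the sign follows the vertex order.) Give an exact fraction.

[WMY]:[MYB] = -1/7

Work in coordinates with M = (0, 0), Y = (1, 0), P = (0, 1).
1. B lies on line MP with MB:BP = 4:5 ⇒ B = (0, 4/9)
2. G lies on line BY with BG:GY = 5:2 ⇒ G = (5/7, 8/63)
3. W lies on line GM with GW:WM = 3:(-1) ⇒ W = (-5/14, -4/63)
2·[WMY] = -4/63, 2·[MYB] = 4/9
[WMY]:[MYB] = -4/63:4/9 = -1/7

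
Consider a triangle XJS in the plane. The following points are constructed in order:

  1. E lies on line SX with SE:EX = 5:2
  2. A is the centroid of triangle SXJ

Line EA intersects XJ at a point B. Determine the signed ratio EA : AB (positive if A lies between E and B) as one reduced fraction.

Set X = (0, 0), J = (1, 0), S = (0, 1); any affine frame gives the same invariant.
1. E lies on line SX with SE:EX = 5:2 ⇒ E = (0, 2/7)
2. A is the centroid of triangle SXJ ⇒ A = (1/3, 1/3)
line EA meets XJ at B = (-2, 0)
A = E + t·(B−E) with t = -1/6, so EA:AB = -1/6:7/6

EA:AB = -1/7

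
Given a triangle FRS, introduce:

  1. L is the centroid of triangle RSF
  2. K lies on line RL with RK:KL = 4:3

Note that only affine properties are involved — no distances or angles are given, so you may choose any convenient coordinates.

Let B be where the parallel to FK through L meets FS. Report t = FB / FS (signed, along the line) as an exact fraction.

Assign F = (0, 0), R = (1, 0), S = (0, 1) — the answer is frame-independent, so this choice is without loss of generality.
1. L is the centroid of triangle RSF ⇒ L = (1/3, 1/3)
2. K lies on line RL with RK:KL = 4:3 ⇒ K = (13/21, 4/21)
through L parallel to FK: direction (13/21, 4/21); meets FS at B = (0, 3/13)
B = F + t·(S−F) with t = 3/13

t = 3/13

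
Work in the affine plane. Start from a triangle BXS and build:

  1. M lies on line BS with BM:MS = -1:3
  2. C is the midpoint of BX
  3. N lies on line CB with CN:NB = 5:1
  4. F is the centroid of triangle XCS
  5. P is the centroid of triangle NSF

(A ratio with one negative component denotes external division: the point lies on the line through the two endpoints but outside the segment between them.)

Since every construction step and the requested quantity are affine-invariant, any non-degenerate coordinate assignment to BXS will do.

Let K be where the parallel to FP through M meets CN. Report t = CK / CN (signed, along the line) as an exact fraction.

Work in coordinates with B = (0, 0), X = (1, 0), S = (0, 1).
1. M lies on line BS with BM:MS = -1:3 ⇒ M = (0, -1/2)
2. C is the midpoint of BX ⇒ C = (1/2, 0)
3. N lies on line CB with CN:NB = 5:1 ⇒ N = (1/12, 0)
4. F is the centroid of triangle XCS ⇒ F = (1/2, 1/3)
5. P is the centroid of triangle NSF ⇒ P = (7/36, 4/9)
through M parallel to FP: direction (-11/36, 1/9); meets CN at K = (-11/8, 0)
K = C + t·(N−C) with t = 9/2

t = 9/2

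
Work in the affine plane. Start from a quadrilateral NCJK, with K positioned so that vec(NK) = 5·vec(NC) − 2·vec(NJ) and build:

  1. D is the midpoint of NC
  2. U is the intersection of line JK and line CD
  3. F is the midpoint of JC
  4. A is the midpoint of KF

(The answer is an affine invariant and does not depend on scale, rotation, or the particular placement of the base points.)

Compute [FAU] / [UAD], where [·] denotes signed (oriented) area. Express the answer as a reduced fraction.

[FAU]:[UAD] = -8/21

Assign N = (0, 0), C = (1, 0), J = (0, 1), K = (5, -2) — the answer is frame-independent, so this choice is without loss of generality.
1. D is the midpoint of NC ⇒ D = (1/2, 0)
2. U is the intersection of line JK and line CD ⇒ U = (5/3, 0)
3. F is the midpoint of JC ⇒ F = (1/2, 1/2)
4. A is the midpoint of KF ⇒ A = (11/4, -3/4)
2·[FAU] = 1/3, 2·[UAD] = -7/8
[FAU]:[UAD] = 1/3:-7/8 = -8/21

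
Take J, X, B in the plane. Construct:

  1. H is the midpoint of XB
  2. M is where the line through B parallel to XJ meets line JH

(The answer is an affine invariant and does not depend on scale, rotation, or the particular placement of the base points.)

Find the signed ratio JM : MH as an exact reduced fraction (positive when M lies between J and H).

Work in coordinates with J = (0, 0), X = (1, 0), B = (0, 1).
1. H is the midpoint of XB ⇒ H = (1/2, 1/2)
2. M is where the line through B parallel to XJ meets line JH ⇒ M = (1, 1)
M = J + t·(H−J) with t = 2, so JM:MH = t:(1−t) = 2:-1

JM:MH = -2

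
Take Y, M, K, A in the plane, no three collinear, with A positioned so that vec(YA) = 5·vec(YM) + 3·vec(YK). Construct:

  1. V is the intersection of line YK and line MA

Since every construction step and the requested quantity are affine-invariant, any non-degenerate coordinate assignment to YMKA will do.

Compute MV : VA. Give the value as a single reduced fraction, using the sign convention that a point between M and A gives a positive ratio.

MV:VA = -1/5

Work in coordinates with Y = (0, 0), M = (1, 0), K = (0, 1), A = (5, 3).
1. V is the intersection of line YK and line MA ⇒ V = (0, -3/4)
V = M + t·(A−M) with t = -1/4, so MV:VA = t:(1−t) = -1/4:5/4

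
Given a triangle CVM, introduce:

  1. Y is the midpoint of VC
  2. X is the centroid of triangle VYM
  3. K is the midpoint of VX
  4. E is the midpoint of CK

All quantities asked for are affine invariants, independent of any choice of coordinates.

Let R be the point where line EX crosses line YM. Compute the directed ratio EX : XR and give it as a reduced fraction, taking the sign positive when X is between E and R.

Assign C = (0, 0), V = (1, 0), M = (0, 1) — the answer is frame-independent, so this choice is without loss of generality.
1. Y is the midpoint of VC ⇒ Y = (1/2, 0)
2. X is the centroid of triangle VYM ⇒ X = (1/2, 1/3)
3. K is the midpoint of VX ⇒ K = (3/4, 1/6)
4. E is the midpoint of CK ⇒ E = (3/8, 1/12)
line EX meets YM at R = (5/12, 1/6)
X = E + t·(R−E) with t = 3, so EX:XR = 3:-2

EX:XR = -3/2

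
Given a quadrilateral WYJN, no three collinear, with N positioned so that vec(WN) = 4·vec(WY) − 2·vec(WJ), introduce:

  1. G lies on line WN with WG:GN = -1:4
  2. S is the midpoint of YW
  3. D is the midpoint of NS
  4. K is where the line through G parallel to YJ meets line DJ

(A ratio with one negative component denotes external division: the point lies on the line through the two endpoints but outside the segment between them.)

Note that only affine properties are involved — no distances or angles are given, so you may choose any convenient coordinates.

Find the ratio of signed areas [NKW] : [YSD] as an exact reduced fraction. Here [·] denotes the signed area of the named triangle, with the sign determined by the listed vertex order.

[NKW]:[YSD] = 164/3

Assign W = (0, 0), Y = (1, 0), J = (0, 1), N = (4, -2) — the answer is frame-independent, so this choice is without loss of generality.
1. G lies on line WN with WG:GN = -1:4 ⇒ G = (-4/3, 2/3)
2. S is the midpoint of YW ⇒ S = (1/2, 0)
3. D is the midpoint of NS ⇒ D = (9/4, -1)
4. K is where the line through G parallel to YJ meets line DJ ⇒ K = (-15, 43/3)
2·[NKW] = 82/3, 2·[YSD] = 1/2
[NKW]:[YSD] = 82/3:1/2 = 164/3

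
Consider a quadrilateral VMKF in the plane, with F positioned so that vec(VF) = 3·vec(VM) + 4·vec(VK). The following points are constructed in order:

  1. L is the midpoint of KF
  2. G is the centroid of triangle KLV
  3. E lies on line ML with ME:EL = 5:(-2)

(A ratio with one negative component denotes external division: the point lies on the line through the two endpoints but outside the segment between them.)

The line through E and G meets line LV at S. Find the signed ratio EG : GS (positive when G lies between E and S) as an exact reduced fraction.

Assign V = (0, 0), M = (1, 0), K = (0, 1), F = (3, 4) — the answer is frame-independent, so this choice is without loss of generality.
1. L is the midpoint of KF ⇒ L = (3/2, 5/2)
2. G is the centroid of triangle KLV ⇒ G = (1/2, 7/6)
3. E lies on line ML with ME:EL = 5:(-2) ⇒ E = (11/6, 25/6)
line EG meets LV at S = (-1/14, -5/42)
G = E + t·(S−E) with t = 7/10, so EG:GS = 7/10:3/10

EG:GS = 7/3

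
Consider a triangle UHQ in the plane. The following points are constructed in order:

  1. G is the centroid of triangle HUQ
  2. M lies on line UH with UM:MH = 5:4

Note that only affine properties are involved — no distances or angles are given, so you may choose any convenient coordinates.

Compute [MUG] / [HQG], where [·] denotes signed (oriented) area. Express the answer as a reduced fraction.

[MUG]:[HQG] = -5/9

Choose coordinates U = (0, 0), H = (1, 0), Q = (0, 1).
1. G is the centroid of triangle HUQ ⇒ G = (1/3, 1/3)
2. M lies on line UH with UM:MH = 5:4 ⇒ M = (5/9, 0)
2·[MUG] = -5/27, 2·[HQG] = 1/3
[MUG]:[HQG] = -5/27:1/3 = -5/9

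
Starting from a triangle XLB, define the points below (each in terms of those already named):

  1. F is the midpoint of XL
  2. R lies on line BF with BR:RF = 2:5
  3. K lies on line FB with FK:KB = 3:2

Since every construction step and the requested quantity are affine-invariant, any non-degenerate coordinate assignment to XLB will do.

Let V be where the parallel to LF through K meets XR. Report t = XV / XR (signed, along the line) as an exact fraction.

t = 21/25

Work in coordinates with X = (0, 0), L = (1, 0), B = (0, 1).
1. F is the midpoint of XL ⇒ F = (1/2, 0)
2. R lies on line BF with BR:RF = 2:5 ⇒ R = (1/7, 5/7)
3. K lies on line FB with FK:KB = 3:2 ⇒ K = (1/5, 3/5)
through K parallel to LF: direction (-1/2, 0); meets XR at V = (3/25, 3/5)
V = X + t·(R−X) with t = 21/25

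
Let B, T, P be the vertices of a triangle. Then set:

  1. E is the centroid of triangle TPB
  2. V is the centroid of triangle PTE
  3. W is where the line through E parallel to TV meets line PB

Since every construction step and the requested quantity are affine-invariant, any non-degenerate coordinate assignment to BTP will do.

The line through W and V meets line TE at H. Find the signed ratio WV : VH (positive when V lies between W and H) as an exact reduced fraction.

Work in coordinates with B = (0, 0), T = (1, 0), P = (0, 1).
1. E is the centroid of triangle TPB ⇒ E = (1/3, 1/3)
2. V is the centroid of triangle PTE ⇒ V = (4/9, 4/9)
3. W is where the line through E parallel to TV meets line PB ⇒ W = (0, 3/5)
line WV meets TE at H = (-2/3, 5/6)
V = W + t·(H−W) with t = -2/3, so WV:VH = -2/3:5/3

WV:VH = -2/5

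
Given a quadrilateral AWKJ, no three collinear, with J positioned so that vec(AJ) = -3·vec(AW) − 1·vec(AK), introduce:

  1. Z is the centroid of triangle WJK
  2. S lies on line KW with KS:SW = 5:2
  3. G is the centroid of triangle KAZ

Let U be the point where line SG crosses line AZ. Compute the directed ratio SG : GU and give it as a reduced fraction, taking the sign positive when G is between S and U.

Choose coordinates A = (0, 0), W = (1, 0), K = (0, 1), J = (-3, -1).
1. Z is the centroid of triangle WJK ⇒ Z = (-2/3, 0)
2. S lies on line KW with KS:SW = 5:2 ⇒ S = (5/7, 2/7)
3. G is the centroid of triangle KAZ ⇒ G = (-2/9, 1/3)
line SG meets AZ at U = (19/3, 0)
G = S + t·(U−S) with t = -1/6, so SG:GU = -1/6:7/6

SG:GU = -1/7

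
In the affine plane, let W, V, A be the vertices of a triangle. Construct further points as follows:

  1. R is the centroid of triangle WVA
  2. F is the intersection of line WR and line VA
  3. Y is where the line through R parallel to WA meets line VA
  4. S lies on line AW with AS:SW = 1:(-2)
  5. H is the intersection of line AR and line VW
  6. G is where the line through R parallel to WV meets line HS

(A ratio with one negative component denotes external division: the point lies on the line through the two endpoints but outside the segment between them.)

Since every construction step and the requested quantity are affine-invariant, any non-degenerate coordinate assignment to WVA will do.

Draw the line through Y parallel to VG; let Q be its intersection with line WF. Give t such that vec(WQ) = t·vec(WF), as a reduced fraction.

Work in coordinates with W = (0, 0), V = (1, 0), A = (0, 1).
1. R is the centroid of triangle WVA ⇒ R = (1/3, 1/3)
2. F is the intersection of line WR and line VA ⇒ F = (1/2, 1/2)
3. Y is where the line through R parallel to WA meets line VA ⇒ Y = (1/3, 2/3)
4. S lies on line AW with AS:SW = 1:(-2) ⇒ S = (0, 2)
5. H is the intersection of line AR and line VW ⇒ H = (1/2, 0)
6. G is where the line through R parallel to WV meets line HS ⇒ G = (5/12, 1/3)
through Y parallel to VG: direction (-7/12, 1/3); meets WF at Q = (6/11, 6/11)
Q = W + t·(F−W) with t = 12/11

t = 12/11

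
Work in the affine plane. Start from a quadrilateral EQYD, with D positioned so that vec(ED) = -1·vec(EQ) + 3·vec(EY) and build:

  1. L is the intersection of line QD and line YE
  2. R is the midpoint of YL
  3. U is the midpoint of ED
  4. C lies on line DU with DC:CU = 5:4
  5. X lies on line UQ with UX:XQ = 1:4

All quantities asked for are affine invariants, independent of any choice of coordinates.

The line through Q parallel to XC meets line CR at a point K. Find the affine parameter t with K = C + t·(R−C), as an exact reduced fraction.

t = 192/79

Work in coordinates with E = (0, 0), Q = (1, 0), Y = (0, 1), D = (-1, 3).
1. L is the intersection of line QD and line YE ⇒ L = (0, 3/2)
2. R is the midpoint of YL ⇒ R = (0, 5/4)
3. U is the midpoint of ED ⇒ U = (-1/2, 3/2)
4. C lies on line DU with DC:CU = 5:4 ⇒ C = (-13/18, 13/6)
5. X lies on line UQ with UX:XQ = 1:4 ⇒ X = (-1/5, 6/5)
through Q parallel to XC: direction (-47/90, 29/30); meets CR at K = (1469/1422, -29/474)
K = C + t·(R−C) with t = 192/79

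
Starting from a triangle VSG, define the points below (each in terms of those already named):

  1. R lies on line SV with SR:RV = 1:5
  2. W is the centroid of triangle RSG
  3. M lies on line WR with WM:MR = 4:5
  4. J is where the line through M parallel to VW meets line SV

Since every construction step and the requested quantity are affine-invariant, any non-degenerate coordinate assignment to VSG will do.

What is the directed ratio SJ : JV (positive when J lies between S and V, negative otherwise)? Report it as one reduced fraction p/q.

Choose coordinates V = (0, 0), S = (1, 0), G = (0, 1).
1. R lies on line SV with SR:RV = 1:5 ⇒ R = (5/6, 0)
2. W is the centroid of triangle RSG ⇒ W = (11/18, 1/3)
3. M lies on line WR with WM:MR = 4:5 ⇒ M = (115/162, 5/27)
4. J is where the line through M parallel to VW meets line SV ⇒ J = (10/27, 0)
J = S + t·(V−S) with t = 17/27, so SJ:JV = t:(1−t) = 17/27:10/27

SJ:JV = 17/10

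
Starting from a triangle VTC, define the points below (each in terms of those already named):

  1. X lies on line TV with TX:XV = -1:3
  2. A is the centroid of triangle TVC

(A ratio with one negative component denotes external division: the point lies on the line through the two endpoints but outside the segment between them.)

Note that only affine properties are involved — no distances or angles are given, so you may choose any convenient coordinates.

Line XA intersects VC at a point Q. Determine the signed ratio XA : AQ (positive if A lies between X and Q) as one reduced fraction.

Set V = (0, 0), T = (1, 0), C = (0, 1); any affine frame gives the same invariant.
1. X lies on line TV with TX:XV = -1:3 ⇒ X = (3/2, 0)
2. A is the centroid of triangle TVC ⇒ A = (1/3, 1/3)
line XA meets VC at Q = (0, 3/7)
A = X + t·(Q−X) with t = 7/9, so XA:AQ = 7/9:2/9

XA:AQ = 7/2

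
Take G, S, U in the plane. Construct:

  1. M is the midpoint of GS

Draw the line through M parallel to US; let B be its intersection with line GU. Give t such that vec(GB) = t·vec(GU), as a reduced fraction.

t = 1/2

Assign G = (0, 0), S = (1, 0), U = (0, 1) — the answer is frame-independent, so this choice is without loss of generality.
1. M is the midpoint of GS ⇒ M = (1/2, 0)
through M parallel to US: direction (1, -1); meets GU at B = (0, 1/2)
B = G + t·(U−G) with t = 1/2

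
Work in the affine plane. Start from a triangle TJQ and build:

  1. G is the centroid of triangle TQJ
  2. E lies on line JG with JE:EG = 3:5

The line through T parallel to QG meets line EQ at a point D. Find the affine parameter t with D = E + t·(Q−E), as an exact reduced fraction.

t = 13/5

Work in coordinates with T = (0, 0), J = (1, 0), Q = (0, 1).
1. G is the centroid of triangle TQJ ⇒ G = (1/3, 1/3)
2. E lies on line JG with JE:EG = 3:5 ⇒ E = (3/4, 1/8)
through T parallel to QG: direction (1/3, -2/3); meets EQ at D = (-6/5, 12/5)
D = E + t·(Q−E) with t = 13/5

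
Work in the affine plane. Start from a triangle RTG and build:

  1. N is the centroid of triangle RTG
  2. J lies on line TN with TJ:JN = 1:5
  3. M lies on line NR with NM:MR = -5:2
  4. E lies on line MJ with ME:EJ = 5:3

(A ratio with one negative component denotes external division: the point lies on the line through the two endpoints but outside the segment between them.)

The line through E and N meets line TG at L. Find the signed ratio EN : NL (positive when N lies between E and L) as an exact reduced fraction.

Assign R = (0, 0), T = (1, 0), G = (0, 1) — the answer is frame-independent, so this choice is without loss of generality.
1. N is the centroid of triangle RTG ⇒ N = (1/3, 1/3)
2. J lies on line TN with TJ:JN = 1:5 ⇒ J = (8/9, 1/18)
3. M lies on line NR with NM:MR = -5:2 ⇒ M = (-2/9, -2/9)
4. E lies on line MJ with ME:EJ = 5:3 ⇒ E = (17/36, -7/144)
line EN meets TG at L = (1/7, 6/7)
N = E + t·(L−E) with t = 35/83, so EN:NL = 35/83:48/83

EN:NL = 35/48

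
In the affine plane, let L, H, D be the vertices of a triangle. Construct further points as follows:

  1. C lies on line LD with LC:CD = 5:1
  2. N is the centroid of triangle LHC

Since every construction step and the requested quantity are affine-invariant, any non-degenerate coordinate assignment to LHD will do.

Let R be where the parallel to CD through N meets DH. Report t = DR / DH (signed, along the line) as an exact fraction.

Assign L = (0, 0), H = (1, 0), D = (0, 1) — the answer is frame-independent, so this choice is without loss of generality.
1. C lies on line LD with LC:CD = 5:1 ⇒ C = (0, 5/6)
2. N is the centroid of triangle LHC ⇒ N = (1/3, 5/18)
through N parallel to CD: direction (0, 1/6); meets DH at R = (1/3, 2/3)
R = D + t·(H−D) with t = 1/3

t = 1/3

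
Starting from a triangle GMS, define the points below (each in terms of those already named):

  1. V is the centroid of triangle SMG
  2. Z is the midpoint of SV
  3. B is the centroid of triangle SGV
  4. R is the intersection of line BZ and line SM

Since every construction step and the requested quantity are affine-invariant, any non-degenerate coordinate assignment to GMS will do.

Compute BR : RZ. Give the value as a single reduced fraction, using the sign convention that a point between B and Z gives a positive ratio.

BR:RZ = -8/3

Work in coordinates with G = (0, 0), M = (1, 0), S = (0, 1).
1. V is the centroid of triangle SMG ⇒ V = (1/3, 1/3)
2. Z is the midpoint of SV ⇒ Z = (1/6, 2/3)
3. B is the centroid of triangle SGV ⇒ B = (1/9, 4/9)
4. R is the intersection of line BZ and line SM ⇒ R = (1/5, 4/5)
R = B + t·(Z−B) with t = 8/5, so BR:RZ = t:(1−t) = 8/5:-3/5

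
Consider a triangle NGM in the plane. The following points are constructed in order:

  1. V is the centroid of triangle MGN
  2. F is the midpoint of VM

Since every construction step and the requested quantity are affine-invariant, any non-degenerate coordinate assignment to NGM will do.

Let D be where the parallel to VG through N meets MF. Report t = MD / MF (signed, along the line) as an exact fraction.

Set N = (0, 0), G = (1, 0), M = (0, 1); any affine frame gives the same invariant.
1. V is the centroid of triangle MGN ⇒ V = (1/3, 1/3)
2. F is the midpoint of VM ⇒ F = (1/6, 2/3)
through N parallel to VG: direction (2/3, -1/3); meets MF at D = (2/3, -1/3)
D = M + t·(F−M) with t = 4

t = 4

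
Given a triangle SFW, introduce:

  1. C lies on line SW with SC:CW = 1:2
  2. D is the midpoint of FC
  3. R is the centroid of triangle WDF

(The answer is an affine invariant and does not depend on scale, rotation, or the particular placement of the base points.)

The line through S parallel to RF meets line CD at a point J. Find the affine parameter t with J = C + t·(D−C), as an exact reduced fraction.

t = -3/2

Choose coordinates S = (0, 0), F = (1, 0), W = (0, 1).
1. C lies on line SW with SC:CW = 1:2 ⇒ C = (0, 1/3)
2. D is the midpoint of FC ⇒ D = (1/2, 1/6)
3. R is the centroid of triangle WDF ⇒ R = (1/2, 7/18)
through S parallel to RF: direction (1/2, -7/18); meets CD at J = (-3/4, 7/12)
J = C + t·(D−C) with t = -3/2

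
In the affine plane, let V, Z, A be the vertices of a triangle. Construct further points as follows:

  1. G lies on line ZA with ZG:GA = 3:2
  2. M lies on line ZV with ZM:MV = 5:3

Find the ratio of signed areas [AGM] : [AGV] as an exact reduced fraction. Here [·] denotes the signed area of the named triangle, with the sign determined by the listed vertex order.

[AGM]:[AGV] = 5/8

Assign V = (0, 0), Z = (1, 0), A = (0, 1) — the answer is frame-independent, so this choice is without loss of generality.
1. G lies on line ZA with ZG:GA = 3:2 ⇒ G = (2/5, 3/5)
2. M lies on line ZV with ZM:MV = 5:3 ⇒ M = (3/8, 0)
2·[AGM] = -1/4, 2·[AGV] = -2/5
[AGM]:[AGV] = -1/4:-2/5 = 5/8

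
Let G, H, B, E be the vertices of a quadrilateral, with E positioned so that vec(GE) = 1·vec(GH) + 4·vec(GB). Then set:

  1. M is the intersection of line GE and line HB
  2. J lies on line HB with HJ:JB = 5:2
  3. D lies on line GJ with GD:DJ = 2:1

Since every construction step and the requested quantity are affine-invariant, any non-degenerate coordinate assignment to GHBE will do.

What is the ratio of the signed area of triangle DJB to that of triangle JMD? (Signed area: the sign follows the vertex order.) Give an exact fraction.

Work in coordinates with G = (0, 0), H = (1, 0), B = (0, 1), E = (1, 4).
1. M is the intersection of line GE and line HB ⇒ M = (1/5, 4/5)
2. J lies on line HB with HJ:JB = 5:2 ⇒ J = (2/7, 5/7)
3. D lies on line GJ with GD:DJ = 2:1 ⇒ D = (4/21, 10/21)
2·[DJB] = 2/21, 2·[JMD] = 1/35
[DJB]:[JMD] = 2/21:1/35 = 10/3

[DJB]:[JMD] = 10/3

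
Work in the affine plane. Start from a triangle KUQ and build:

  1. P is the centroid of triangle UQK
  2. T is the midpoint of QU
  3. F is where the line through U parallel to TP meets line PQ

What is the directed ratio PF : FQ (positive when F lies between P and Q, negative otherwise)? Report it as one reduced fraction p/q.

PF:FQ = -1/2

Choose coordinates K = (0, 0), U = (1, 0), Q = (0, 1).
1. P is the centroid of triangle UQK ⇒ P = (1/3, 1/3)
2. T is the midpoint of QU ⇒ T = (1/2, 1/2)
3. F is where the line through U parallel to TP meets line PQ ⇒ F = (2/3, -1/3)
F = P + t·(Q−P) with t = -1, so PF:FQ = t:(1−t) = -1:2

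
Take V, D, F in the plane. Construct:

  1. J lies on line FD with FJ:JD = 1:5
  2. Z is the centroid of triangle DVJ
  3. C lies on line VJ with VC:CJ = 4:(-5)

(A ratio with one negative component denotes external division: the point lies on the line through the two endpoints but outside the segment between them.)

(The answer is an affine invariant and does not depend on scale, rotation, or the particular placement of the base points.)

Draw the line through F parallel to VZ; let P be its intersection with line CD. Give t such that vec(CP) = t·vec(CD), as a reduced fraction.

Assign V = (0, 0), D = (1, 0), F = (0, 1) — the answer is frame-independent, so this choice is without loss of generality.
1. J lies on line FD with FJ:JD = 1:5 ⇒ J = (1/6, 5/6)
2. Z is the centroid of triangle DVJ ⇒ Z = (7/18, 5/18)
3. C lies on line VJ with VC:CJ = 4:(-5) ⇒ C = (-2/3, -10/3)
through F parallel to VZ: direction (7/18, 5/18); meets CD at P = (7/3, 8/3)
P = C + t·(D−C) with t = 9/5

t = 9/5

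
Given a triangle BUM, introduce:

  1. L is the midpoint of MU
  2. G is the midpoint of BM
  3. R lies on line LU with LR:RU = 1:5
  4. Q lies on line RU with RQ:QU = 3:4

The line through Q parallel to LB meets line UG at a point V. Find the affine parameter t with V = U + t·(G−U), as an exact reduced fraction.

Choose coordinates B = (0, 0), U = (1, 0), M = (0, 1).
1. L is the midpoint of MU ⇒ L = (1/2, 1/2)
2. G is the midpoint of BM ⇒ G = (0, 1/2)
3. R lies on line LU with LR:RU = 1:5 ⇒ R = (7/12, 5/12)
4. Q lies on line RU with RQ:QU = 3:4 ⇒ Q = (16/21, 5/21)
through Q parallel to LB: direction (-1/2, -1/2); meets UG at V = (43/63, 10/63)
V = U + t·(G−U) with t = 20/63

t = 20/63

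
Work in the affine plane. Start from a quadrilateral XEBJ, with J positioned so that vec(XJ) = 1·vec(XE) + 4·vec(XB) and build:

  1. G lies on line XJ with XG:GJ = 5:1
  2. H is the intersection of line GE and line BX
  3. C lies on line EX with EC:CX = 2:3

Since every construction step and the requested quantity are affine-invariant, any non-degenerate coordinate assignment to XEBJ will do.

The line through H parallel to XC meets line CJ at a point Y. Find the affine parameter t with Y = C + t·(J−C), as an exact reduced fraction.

t = 5

Assign X = (0, 0), E = (1, 0), B = (0, 1), J = (1, 4) — the answer is frame-independent, so this choice is without loss of generality.
1. G lies on line XJ with XG:GJ = 5:1 ⇒ G = (5/6, 10/3)
2. H is the intersection of line GE and line BX ⇒ H = (0, 20)
3. C lies on line EX with EC:CX = 2:3 ⇒ C = (3/5, 0)
through H parallel to XC: direction (3/5, 0); meets CJ at Y = (13/5, 20)
Y = C + t·(J−C) with t = 5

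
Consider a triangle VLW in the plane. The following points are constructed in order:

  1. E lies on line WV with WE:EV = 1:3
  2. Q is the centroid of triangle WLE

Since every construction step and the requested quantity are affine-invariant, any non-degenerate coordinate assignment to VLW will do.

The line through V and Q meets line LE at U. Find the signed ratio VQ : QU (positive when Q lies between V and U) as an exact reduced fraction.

Work in coordinates with V = (0, 0), L = (1, 0), W = (0, 1).
1. E lies on line WV with WE:EV = 1:3 ⇒ E = (0, 3/4)
2. Q is the centroid of triangle WLE ⇒ Q = (1/3, 7/12)
line VQ meets LE at U = (3/10, 21/40)
Q = V + t·(U−V) with t = 10/9, so VQ:QU = 10/9:-1/9

VQ:QU = -10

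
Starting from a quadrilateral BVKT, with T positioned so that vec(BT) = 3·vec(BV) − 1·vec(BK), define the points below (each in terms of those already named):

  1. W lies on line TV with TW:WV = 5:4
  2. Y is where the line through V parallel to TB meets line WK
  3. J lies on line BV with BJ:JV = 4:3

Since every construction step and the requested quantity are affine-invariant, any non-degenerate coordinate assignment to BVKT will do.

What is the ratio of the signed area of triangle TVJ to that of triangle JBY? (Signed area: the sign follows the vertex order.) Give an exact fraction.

Work in coordinates with B = (0, 0), V = (1, 0), K = (0, 1), T = (3, -1).
1. W lies on line TV with TW:WV = 5:4 ⇒ W = (17/9, -4/9)
2. Y is where the line through V parallel to TB meets line WK ⇒ Y = (17/11, -2/11)
3. J lies on line BV with BJ:JV = 4:3 ⇒ J = (4/7, 0)
2·[TVJ] = 3/7, 2·[JBY] = 8/77
[TVJ]:[JBY] = 3/7:8/77 = 33/8

[TVJ]:[JBY] = 33/8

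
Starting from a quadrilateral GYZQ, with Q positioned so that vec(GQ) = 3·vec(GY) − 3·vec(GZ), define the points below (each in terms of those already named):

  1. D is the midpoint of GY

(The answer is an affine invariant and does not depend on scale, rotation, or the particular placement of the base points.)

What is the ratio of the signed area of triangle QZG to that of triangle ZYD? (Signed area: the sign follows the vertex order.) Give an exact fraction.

Assign G = (0, 0), Y = (1, 0), Z = (0, 1), Q = (3, -3) — the answer is frame-independent, so this choice is without loss of generality.
1. D is the midpoint of GY ⇒ D = (1/2, 0)
2·[QZG] = 3, 2·[ZYD] = -1/2
[QZG]:[ZYD] = 3:-1/2 = -6

[QZG]:[ZYD] = -6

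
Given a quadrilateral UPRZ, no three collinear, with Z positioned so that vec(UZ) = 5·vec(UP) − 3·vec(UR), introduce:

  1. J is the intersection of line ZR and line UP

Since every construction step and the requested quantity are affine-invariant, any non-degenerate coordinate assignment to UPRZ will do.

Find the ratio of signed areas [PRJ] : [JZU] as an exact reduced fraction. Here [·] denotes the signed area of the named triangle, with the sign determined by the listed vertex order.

Set U = (0, 0), P = (1, 0), R = (0, 1), Z = (5, -3); any affine frame gives the same invariant.
1. J is the intersection of line ZR and line UP ⇒ J = (5/4, 0)
2·[PRJ] = -1/4, 2·[JZU] = -15/4
[PRJ]:[JZU] = -1/4:-15/4 = 1/15

[PRJ]:[JZU] = 1/15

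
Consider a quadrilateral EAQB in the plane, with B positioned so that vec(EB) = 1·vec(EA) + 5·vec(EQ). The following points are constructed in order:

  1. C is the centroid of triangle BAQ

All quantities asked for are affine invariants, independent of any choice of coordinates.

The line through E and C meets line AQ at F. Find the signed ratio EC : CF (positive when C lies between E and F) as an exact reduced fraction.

EC:CF = -8/5

Assign E = (0, 0), A = (1, 0), Q = (0, 1), B = (1, 5) — the answer is frame-independent, so this choice is without loss of generality.
1. C is the centroid of triangle BAQ ⇒ C = (2/3, 2)
line EC meets AQ at F = (1/4, 3/4)
C = E + t·(F−E) with t = 8/3, so EC:CF = 8/3:-5/3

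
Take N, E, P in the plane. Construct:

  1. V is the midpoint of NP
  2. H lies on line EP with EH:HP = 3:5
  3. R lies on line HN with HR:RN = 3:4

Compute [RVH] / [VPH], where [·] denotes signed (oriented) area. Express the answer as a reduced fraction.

Work in coordinates with N = (0, 0), E = (1, 0), P = (0, 1).
1. V is the midpoint of NP ⇒ V = (0, 1/2)
2. H lies on line EP with EH:HP = 3:5 ⇒ H = (5/8, 3/8)
3. R lies on line HN with HR:RN = 3:4 ⇒ R = (5/14, 3/14)
2·[RVH] = -15/112, 2·[VPH] = -5/16
[RVH]:[VPH] = -15/112:-5/16 = 3/7

[RVH]:[VPH] = 3/7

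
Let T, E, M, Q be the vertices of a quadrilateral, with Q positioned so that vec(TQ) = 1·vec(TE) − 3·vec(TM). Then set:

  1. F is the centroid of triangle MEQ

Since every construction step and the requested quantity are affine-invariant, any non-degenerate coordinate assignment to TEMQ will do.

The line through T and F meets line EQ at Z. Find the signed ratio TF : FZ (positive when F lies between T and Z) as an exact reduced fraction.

TF:FZ = 2

Work in coordinates with T = (0, 0), E = (1, 0), M = (0, 1), Q = (1, -3).
1. F is the centroid of triangle MEQ ⇒ F = (2/3, -2/3)
line TF meets EQ at Z = (1, -1)
F = T + t·(Z−T) with t = 2/3, so TF:FZ = 2/3:1/3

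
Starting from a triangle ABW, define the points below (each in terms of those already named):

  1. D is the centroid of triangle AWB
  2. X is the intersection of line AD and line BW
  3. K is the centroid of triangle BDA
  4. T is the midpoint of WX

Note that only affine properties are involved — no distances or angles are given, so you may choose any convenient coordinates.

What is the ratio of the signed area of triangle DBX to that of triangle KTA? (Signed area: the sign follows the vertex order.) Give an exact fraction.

Work in coordinates with A = (0, 0), B = (1, 0), W = (0, 1).
1. D is the centroid of triangle AWB ⇒ D = (1/3, 1/3)
2. X is the intersection of line AD and line BW ⇒ X = (1/2, 1/2)
3. K is the centroid of triangle BDA ⇒ K = (4/9, 1/9)
4. T is the midpoint of WX ⇒ T = (1/4, 3/4)
2·[DBX] = 1/6, 2·[KTA] = 11/36
[DBX]:[KTA] = 1/6:11/36 = 6/11

[DBX]:[KTA] = 6/11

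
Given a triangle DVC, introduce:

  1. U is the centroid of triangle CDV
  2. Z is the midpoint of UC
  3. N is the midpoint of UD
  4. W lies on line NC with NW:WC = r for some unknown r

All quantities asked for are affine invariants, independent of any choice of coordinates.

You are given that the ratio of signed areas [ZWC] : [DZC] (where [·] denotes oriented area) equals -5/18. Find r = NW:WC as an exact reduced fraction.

Work in coordinates with D = (0, 0), V = (1, 0), C = (0, 1).
1. U is the centroid of triangle CDV ⇒ U = (1/3, 1/3)
2. Z is the midpoint of UC ⇒ Z = (1/6, 2/3)
3. N is the midpoint of UD ⇒ N = (1/6, 1/6)
4. With NW:WC = r, write λ = r/(r+1) so W = N + λ·(C−N); W is affine-linear in λ
Every point depending on W is an affine combination of W and λ-independent points, so each such coordinate is linear in λ; the λ² term in each signed area is a multiple of (C−N)×(C−N) = 0, so 2·[ZWC] and 2·[DZC] are each linear in λ. Evaluating at λ=0 and λ=1:
  2·[ZWC] = 1/12·λ − 1/12,   2·[DZC] = 1/6
So [ZWC]:[DZC] = (1/12·λ − 1/12) / (1/6). Setting this equal to -5/18:
  1/12·λ − 1/12 = -5/18·(1/6)  ⇒  λ = 4/9
Then r = λ/(1−λ) = (4/9)/(5/9) = 4/5. Check: with r = 4/5, W = (5/54, 29/54) and [ZWC]:[DZC] = -5/18 as required.

r = 4/5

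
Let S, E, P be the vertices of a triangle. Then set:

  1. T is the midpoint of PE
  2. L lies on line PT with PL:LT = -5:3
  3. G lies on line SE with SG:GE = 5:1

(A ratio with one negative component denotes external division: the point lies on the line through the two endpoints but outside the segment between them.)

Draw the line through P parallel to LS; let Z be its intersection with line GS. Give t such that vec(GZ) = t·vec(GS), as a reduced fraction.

t = -5

Assign S = (0, 0), E = (1, 0), P = (0, 1) — the answer is frame-independent, so this choice is without loss of generality.
1. T is the midpoint of PE ⇒ T = (1/2, 1/2)
2. L lies on line PT with PL:LT = -5:3 ⇒ L = (5/4, -1/4)
3. G lies on line SE with SG:GE = 5:1 ⇒ G = (5/6, 0)
through P parallel to LS: direction (-5/4, 1/4); meets GS at Z = (5, 0)
Z = G + t·(S−G) with t = -5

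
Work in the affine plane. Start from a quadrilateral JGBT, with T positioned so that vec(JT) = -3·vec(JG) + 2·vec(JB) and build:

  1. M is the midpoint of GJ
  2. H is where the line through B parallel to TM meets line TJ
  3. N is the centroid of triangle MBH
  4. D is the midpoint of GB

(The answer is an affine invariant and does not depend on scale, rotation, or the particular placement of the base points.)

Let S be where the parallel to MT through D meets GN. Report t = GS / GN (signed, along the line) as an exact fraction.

t = 9/8

Work in coordinates with J = (0, 0), G = (1, 0), B = (0, 1), T = (-3, 2).
1. M is the midpoint of GJ ⇒ M = (1/2, 0)
2. H is where the line through B parallel to TM meets line TJ ⇒ H = (-21/2, 7)
3. N is the centroid of triangle MBH ⇒ N = (-10/3, 8/3)
4. D is the midpoint of GB ⇒ D = (1/2, 1/2)
through D parallel to MT: direction (-7/2, 2); meets GN at S = (-31/8, 3)
S = G + t·(N−G) with t = 9/8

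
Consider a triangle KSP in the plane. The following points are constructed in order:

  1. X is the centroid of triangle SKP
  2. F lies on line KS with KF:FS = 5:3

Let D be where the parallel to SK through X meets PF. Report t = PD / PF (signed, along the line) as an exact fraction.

Assign K = (0, 0), S = (1, 0), P = (0, 1) — the answer is frame-independent, so this choice is without loss of generality.
1. X is the centroid of triangle SKP ⇒ X = (1/3, 1/3)
2. F lies on line KS with KF:FS = 5:3 ⇒ F = (5/8, 0)
through X parallel to SK: direction (-1, 0); meets PF at D = (5/12, 1/3)
D = P + t·(F−P) with t = 2/3

t = 2/3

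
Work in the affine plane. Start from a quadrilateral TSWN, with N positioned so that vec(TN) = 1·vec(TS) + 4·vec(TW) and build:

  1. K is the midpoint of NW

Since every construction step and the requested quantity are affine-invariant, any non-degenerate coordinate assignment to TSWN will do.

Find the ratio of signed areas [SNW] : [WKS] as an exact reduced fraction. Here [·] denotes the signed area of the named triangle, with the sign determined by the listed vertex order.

Work in coordinates with T = (0, 0), S = (1, 0), W = (0, 1), N = (1, 4).
1. K is the midpoint of NW ⇒ K = (1/2, 5/2)
2·[SNW] = 4, 2·[WKS] = -2
[SNW]:[WKS] = 4:-2 = -2

[SNW]:[WKS] = -2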